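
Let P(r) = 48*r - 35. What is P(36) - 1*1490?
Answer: 203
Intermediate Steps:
P(r) = -35 + 48*r
P(36) - 1*1490 = (-35 + 48*36) - 1*1490 = (-35 + 1728) - 1490 = 1693 - 1490 = 203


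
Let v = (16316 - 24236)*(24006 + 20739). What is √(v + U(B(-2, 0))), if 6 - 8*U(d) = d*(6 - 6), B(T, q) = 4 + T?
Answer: I*√1417521597/2 ≈ 18825.0*I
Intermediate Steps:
U(d) = ¾ (U(d) = ¾ - d*(6 - 6)/8 = ¾ - d*0/8 = ¾ - ⅛*0 = ¾ + 0 = ¾)
v = -354380400 (v = -7920*44745 = -354380400)
√(v + U(B(-2, 0))) = √(-354380400 + ¾) = √(-1417521597/4) = I*√1417521597/2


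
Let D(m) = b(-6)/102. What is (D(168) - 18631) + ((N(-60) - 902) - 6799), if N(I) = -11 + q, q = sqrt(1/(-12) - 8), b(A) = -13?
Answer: -2686999/102 + I*sqrt(291)/6 ≈ -26343.0 + 2.8431*I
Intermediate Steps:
q = I*sqrt(291)/6 (q = sqrt(-1/12 - 8) = sqrt(-97/12) = I*sqrt(291)/6 ≈ 2.8431*I)
N(I) = -11 + I*sqrt(291)/6
D(m) = -13/102
(D(168) - 18631) + ((N(-60) - 902) - 6799) = (-13/102 - 18631) + (((-11 + I*sqrt(291)/6) - 902) - 6799) = -1900375/102 + ((-913 + I*sqrt(291)/6) - 6799) = -1900375/102 + (-7712 + I*sqrt(291)/6) = -2686999/102 + I*sqrt(291)/6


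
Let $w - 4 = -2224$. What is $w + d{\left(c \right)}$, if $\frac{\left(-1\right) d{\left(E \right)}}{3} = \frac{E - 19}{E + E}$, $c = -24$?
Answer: $- \frac{35563}{16} \approx -2222.7$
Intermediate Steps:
$w = -2220$ ($w = 4 - 2224 = -2220$)
$d{\left(E \right)} = - \frac{3 \left(-19 + E\right)}{2 E}$ ($d{\left(E \right)} = - 3 \frac{E - 19}{E + E} = - 3 \frac{-19 + E}{2 E} = - \frac{3 \left(-19 + E\right)}{2 E}$)
$w + d{\left(c \right)} = -2220 + \frac{3 \left(19 - -24\right)}{2 \left(-24\right)} = -2220 + \frac{3}{2} \left(- \frac{1}{24}\right) \left(19 + 24\right) = -2220 + \frac{3}{2} \left(- \frac{1}{24}\right) 43 = -2220 - \frac{43}{16} = - \frac{35563}{16}$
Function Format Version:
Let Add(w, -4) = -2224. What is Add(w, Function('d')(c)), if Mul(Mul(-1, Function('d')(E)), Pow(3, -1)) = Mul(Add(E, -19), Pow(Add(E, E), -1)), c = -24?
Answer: Rational(-35563, 16) ≈ -2222.7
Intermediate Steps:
w = -2220 (w = Add(4, -2224) = -2220)
Function('d')(E) = Mul(Rational(-3, 2), Pow(E, -1), Add(-19, E)) (Function('d')(E) = Mul(-3, Mul(Add(E, -19), Pow(Add(E, E), -1))) = Mul(-3, Mul(Add(-19, E), Pow(Mul(2, E), -1))) = Mul(-3, Mul(Add(-19, E), Mul(Rational(1, 2), Pow(E, -1)))) = Mul(-3, Mul(Rational(1, 2), Pow(E, -1), Add(-19, E))) = Mul(Rational(-3, 2), Pow(E, -1), Add(-19, E)))
Add(w, Function('d')(c)) = Add(-2220, Mul(Rational(3, 2), Pow(-24, -1), Add(19, Mul(-1, -24)))) = Add(-2220, Mul(Rational(3, 2), Rational(-1, 24), Add(19, 24))) = Add(-2220, Mul(Rational(3, 2), Rational(-1, 24), 43)) = Add(-2220, Rational(-43, 16)) = Rational(-35563, 16)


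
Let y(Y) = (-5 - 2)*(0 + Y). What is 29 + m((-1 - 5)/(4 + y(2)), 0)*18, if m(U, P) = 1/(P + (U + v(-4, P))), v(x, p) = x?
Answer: 403/17 ≈ 23.706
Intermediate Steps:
y(Y) = -7*Y
m(U, P) = 1/(-4 + P + U) (m(U, P) = 1/(P + (U - 4)) = 1/(P + (-4 + U)) = 1/(-4 + P + U))
29 + m((-1 - 5)/(4 + y(2)), 0)*18 = 29 + 18/(-4 + 0 + (-1 - 5)/(4 - 7*2)) = 29 + 18/(-4 + 0 - 6/(4 - 14)) = 29 + 18/(-4 + 0 - 6/(-10)) = 29 + 18/(-4 + 0 - 6*(-⅒)) = 29 + 18/(-4 + 0 + ⅗) = 29 + 18/(-17/5) = 29 - 5/17*18 = 29 - 90/17 = 403/17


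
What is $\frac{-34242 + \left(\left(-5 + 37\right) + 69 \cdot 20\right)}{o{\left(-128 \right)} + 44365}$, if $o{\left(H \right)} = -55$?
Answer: $- \frac{469}{633} \approx -0.74092$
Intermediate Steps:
$\frac{-34242 + \left(\left(-5 + 37\right) + 69 \cdot 20\right)}{o{\left(-128 \right)} + 44365} = \frac{-34242 + \left(\left(-5 + 37\right) + 69 \cdot 20\right)}{-55 + 44365} = \frac{-34242 + \left(32 + 1380\right)}{44310} = \left(-34242 + 1412\right) \frac{1}{44310} = \left(-32830\right) \frac{1}{44310} = - \frac{469}{633}$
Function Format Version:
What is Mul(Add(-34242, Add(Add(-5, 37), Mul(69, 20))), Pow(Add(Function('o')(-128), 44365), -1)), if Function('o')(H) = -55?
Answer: Rational(-469, 633) ≈ -0.74092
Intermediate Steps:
Mul(Add(-34242, Add(Add(-5, 37), Mul(69, 20))), Pow(Add(Function('o')(-128), 44365), -1)) = Mul(Add(-34242, Add(Add(-5, 37), Mul(69, 20))), Pow(Add(-55, 44365), -1)) = Mul(Add(-34242, Add(32, 1380)), Pow(44310, -1)) = Mul(Add(-34242, 1412), Rational(1, 44310)) = Mul(-32830, Rational(1, 44310)) = Rational(-469, 633)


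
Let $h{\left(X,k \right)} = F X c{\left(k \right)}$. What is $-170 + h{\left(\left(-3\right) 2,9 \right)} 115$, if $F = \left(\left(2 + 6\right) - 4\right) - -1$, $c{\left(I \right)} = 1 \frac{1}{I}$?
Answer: $- \frac{1660}{3} \approx -553.33$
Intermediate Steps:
$c{\left(I \right)} = \frac{1}{I}$
$F = 5$ ($F = \left(8 - 4\right) + 1 = 4 + 1 = 5$)
$h{\left(X,k \right)} = \frac{5 X}{k}$
$-170 + h{\left(\left(-3\right) 2,9 \right)} 115 = -170 + \frac{5 \left(\left(-3\right) 2\right)}{9} \cdot 115 = -170 + 5 \left(-6\right) \frac{1}{9} \cdot 115 = -170 - \frac{1150}{3} = - \frac{1660}{3}$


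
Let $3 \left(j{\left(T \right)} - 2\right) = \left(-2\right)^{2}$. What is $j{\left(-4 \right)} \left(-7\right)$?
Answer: $- \frac{70}{3} \approx -23.333$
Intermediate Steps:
$j{\left(T \right)} = \frac{10}{3}$ ($j{\left(T \right)} = 2 + \frac{\left(-2\right)^{2}}{3} = 2 + \frac{1}{3} \cdot 4 = 2 + \frac{4}{3} = \frac{10}{3}$)
$j{\left(-4 \right)} \left(-7\right) = \frac{10}{3} \left(-7\right) = - \frac{70}{3}$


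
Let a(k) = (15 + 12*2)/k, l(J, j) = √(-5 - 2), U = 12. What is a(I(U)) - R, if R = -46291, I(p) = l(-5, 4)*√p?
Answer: 46291 - 13*I*√21/14 ≈ 46291.0 - 4.2552*I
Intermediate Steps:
l(J, j) = I*√7 (l(J, j) = √(-7) = I*√7)
I(p) = I*√7*√p (I(p) = (I*√7)*√p = I*√7*√p)
a(k) = 39/k (a(k) = (15 + 24)/k = 39/k)
a(I(U)) - R = 39/((I*√7*√12)) - 1*(-46291) = 39/((I*√7*(2*√3))) + 46291 = 39/((2*I*√21)) + 46291 = 39*(-I*√21/42) + 46291 = -13*I*√21/14 + 46291 = 46291 - 13*I*√21/14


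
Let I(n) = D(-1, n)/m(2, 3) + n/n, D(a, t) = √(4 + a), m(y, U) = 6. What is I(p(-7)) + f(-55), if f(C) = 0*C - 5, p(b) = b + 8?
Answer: -4 + √3/6 ≈ -3.7113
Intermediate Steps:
p(b) = 8 + b
I(n) = 1 + √3/6 (I(n) = √(4 - 1)/6 + n/n = √3*(⅙) + 1 = √3/6 + 1 = 1 + √3/6)
f(C) = -5 (f(C) = 0 - 5 = -5)
I(p(-7)) + f(-55) = (1 + √3/6) - 5 = -4 + √3/6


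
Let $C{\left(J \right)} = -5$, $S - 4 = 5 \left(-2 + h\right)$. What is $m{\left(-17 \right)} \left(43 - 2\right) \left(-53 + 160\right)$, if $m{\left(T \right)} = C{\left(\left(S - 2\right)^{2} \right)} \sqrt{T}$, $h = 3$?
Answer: $- 21935 i \sqrt{17} \approx - 90440.0 i$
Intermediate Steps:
$S = 9$ ($S = 4 + 5 \left(-2 + 3\right) = 4 + 5 \cdot 1 = 4 + 5 = 9$)
$m{\left(T \right)} = - 5 \sqrt{T}$
$m{\left(-17 \right)} \left(43 - 2\right) \left(-53 + 160\right) = - 5 \sqrt{-17} \left(43 - 2\right) \left(-53 + 160\right) = - 5 i \sqrt{17} \cdot 41 \cdot 107 = - 5 i \sqrt{17} \cdot 4387 = - 21935 i \sqrt{17}$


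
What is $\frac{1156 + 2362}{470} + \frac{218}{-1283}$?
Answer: $\frac{2205567}{301505} \approx 7.3152$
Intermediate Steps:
$\frac{1156 + 2362}{470} + \frac{218}{-1283} = 3518 \cdot \frac{1}{470} + 218 \left(- \frac{1}{1283}\right) = \frac{1759}{235} - \frac{218}{1283} = \frac{2205567}{301505}$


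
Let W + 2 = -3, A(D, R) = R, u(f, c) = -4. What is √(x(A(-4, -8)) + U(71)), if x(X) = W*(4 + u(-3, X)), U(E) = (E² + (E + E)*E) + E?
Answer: √15194 ≈ 123.26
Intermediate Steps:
W = -5 (W = -2 - 3 = -5)
U(E) = E + 3*E² (U(E) = (E² + (2*E)*E) + E = (E² + 2*E²) + E = 3*E² + E = E + 3*E²)
x(X) = 0 (x(X) = -5*(4 - 4) = -5*0 = 0)
√(x(A(-4, -8)) + U(71)) = √(0 + 71*(1 + 3*71)) = √(0 + 71*(1 + 213)) = √(0 + 71*214) = √(0 + 15194) = √15194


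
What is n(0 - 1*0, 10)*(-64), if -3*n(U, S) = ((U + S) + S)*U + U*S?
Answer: 0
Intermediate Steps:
n(U, S) = -S*U/3 - U*(U + 2*S)/3 (n(U, S) = -(((U + S) + S)*U + U*S)/3 = -(((S + U) + S)*U + S*U)/3 = -((U + 2*S)*U + S*U)/3 = -(U*(U + 2*S) + S*U)/3 = -(S*U + U*(U + 2*S))/3 = -S*U/3 - U*(U + 2*S)/3)
n(0 - 1*0, 10)*(-64) = -(0 - 1*0)*((0 - 1*0) + 3*10)/3*(-64) = -(0 + 0)*((0 + 0) + 30)/3*(-64) = -1/3*0*(0 + 30)*(-64) = -1/3*0*30*(-64) = 0*(-64) = 0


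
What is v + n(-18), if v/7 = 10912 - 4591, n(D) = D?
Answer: 44229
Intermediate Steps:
v = 44247 (v = 7*(10912 - 4591) = 7*6321 = 44247)
v + n(-18) = 44247 - 18 = 44229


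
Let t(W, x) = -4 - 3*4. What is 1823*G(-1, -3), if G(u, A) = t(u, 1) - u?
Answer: -27345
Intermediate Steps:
t(W, x) = -16 (t(W, x) = -4 - 12 = -16)
G(u, A) = -16 - u
1823*G(-1, -3) = 1823*(-16 - 1*(-1)) = 1823*(-16 + 1) = 1823*(-15) = -27345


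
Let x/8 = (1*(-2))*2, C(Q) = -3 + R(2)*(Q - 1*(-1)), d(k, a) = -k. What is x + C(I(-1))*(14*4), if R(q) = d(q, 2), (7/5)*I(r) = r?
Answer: -232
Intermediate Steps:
I(r) = 5*r/7
R(q) = -q
C(Q) = -5 - 2*Q (C(Q) = -3 + (-1*2)*(Q - 1*(-1)) = -3 - 2*(Q + 1) = -3 - 2*(1 + Q) = -3 + (-2 - 2*Q) = -5 - 2*Q)
x = -32 (x = 8*((1*(-2))*2) = 8*(-2*2) = 8*(-4) = -32)
x + C(I(-1))*(14*4) = -32 + (-5 - 10*(-1)/7)*(14*4) = -32 + (-5 - 2*(-5/7))*56 = -32 + (-5 + 10/7)*56 = -32 - 25/7*56 = -32 - 200 = -232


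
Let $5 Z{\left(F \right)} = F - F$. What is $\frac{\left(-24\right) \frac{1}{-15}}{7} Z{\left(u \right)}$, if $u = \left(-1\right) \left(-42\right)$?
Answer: $0$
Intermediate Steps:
$u = 42$
$Z{\left(F \right)} = 0$ ($Z{\left(F \right)} = \frac{F - F}{5} = \frac{1}{5} \cdot 0 = 0$)
$\frac{\left(-24\right) \frac{1}{-15}}{7} Z{\left(u \right)} = \frac{\left(-24\right) \frac{1}{-15}}{7} \cdot 0 = \left(-24\right) \left(- \frac{1}{15}\right) \frac{1}{7} \cdot 0 = \frac{8}{5} \cdot \frac{1}{7} \cdot 0 = \frac{8}{35} \cdot 0 = 0$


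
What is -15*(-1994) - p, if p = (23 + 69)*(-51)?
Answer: 34602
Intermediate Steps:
p = -4692 (p = 92*(-51) = -4692)
-15*(-1994) - p = -15*(-1994) - 1*(-4692) = 29910 + 4692 = 34602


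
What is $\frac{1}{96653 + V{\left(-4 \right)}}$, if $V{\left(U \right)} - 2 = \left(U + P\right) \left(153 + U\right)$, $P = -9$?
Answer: $\frac{1}{94718} \approx 1.0558 \cdot 10^{-5}$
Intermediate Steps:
$V{\left(U \right)} = 2 + \left(-9 + U\right) \left(153 + U\right)$ ($V{\left(U \right)} = 2 + \left(U - 9\right) \left(153 + U\right) = 2 + \left(-9 + U\right) \left(153 + U\right)$)
$\frac{1}{96653 + V{\left(-4 \right)}} = \frac{1}{96653 + \left(-1375 + \left(-4\right)^{2} + 144 \left(-4\right)\right)} = \frac{1}{96653 - 1935} = \frac{1}{94718}$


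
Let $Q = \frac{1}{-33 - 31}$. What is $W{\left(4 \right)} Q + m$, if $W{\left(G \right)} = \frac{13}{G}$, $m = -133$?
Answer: $- \frac{34061}{256} \approx -133.05$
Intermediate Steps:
$Q = - \frac{1}{64}$ ($Q = \frac{1}{-64} = - \frac{1}{64} \approx -0.015625$)
$W{\left(4 \right)} Q + m = \frac{13}{4} \left(- \frac{1}{64}\right) - 133 = - \frac{13}{256} - 133 = - \frac{34061}{256}$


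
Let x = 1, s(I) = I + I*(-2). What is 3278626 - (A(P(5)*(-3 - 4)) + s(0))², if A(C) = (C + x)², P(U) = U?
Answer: 1942290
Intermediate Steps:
s(I) = -I (s(I) = I - 2*I = -I)
A(C) = (1 + C)² (A(C) = (C + 1)² = (1 + C)²)
3278626 - (A(P(5)*(-3 - 4)) + s(0))² = 3278626 - ((1 + 5*(-3 - 4))² - 1*0)² = 3278626 - ((1 + 5*(-7))² + 0)² = 3278626 - ((1 - 35)² + 0)² = 3278626 - ((-34)² + 0)² = 3278626 - (1156 + 0)² = 3278626 - 1*1156² = 3278626 - 1*1336336 = 3278626 - 1336336 = 1942290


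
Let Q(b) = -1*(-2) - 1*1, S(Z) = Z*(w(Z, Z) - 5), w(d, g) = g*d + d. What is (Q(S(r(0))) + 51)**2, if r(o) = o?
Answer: 2704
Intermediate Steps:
w(d, g) = d + d*g (w(d, g) = d*g + d = d + d*g)
S(Z) = Z*(-5 + Z*(1 + Z)) (S(Z) = Z*(Z*(1 + Z) - 5) = Z*(-5 + Z*(1 + Z)))
Q(b) = 1 (Q(b) = 2 - 1 = 1)
(Q(S(r(0))) + 51)**2 = (1 + 51)**2 = 52**2 = 2704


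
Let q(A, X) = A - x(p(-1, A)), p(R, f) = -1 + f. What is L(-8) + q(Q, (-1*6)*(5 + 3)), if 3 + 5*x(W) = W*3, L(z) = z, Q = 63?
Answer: 92/5 ≈ 18.400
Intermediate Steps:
x(W) = -3/5 + 3*W/5 (x(W) = -3/5 + (W*3)/5 = -3/5 + (3*W)/5 = -3/5 + 3*W/5)
q(A, X) = 6/5 + 2*A/5 (q(A, X) = A - (-3/5 + 3*(-1 + A)/5) = A - (-3/5 + (-3/5 + 3*A/5)) = A - (-6/5 + 3*A/5) = A + (6/5 - 3*A/5) = 6/5 + 2*A/5)
L(-8) + q(Q, (-1*6)*(5 + 3)) = -8 + (6/5 + (2/5)*63) = -8 + (6/5 + 126/5) = -8 + 132/5 = 92/5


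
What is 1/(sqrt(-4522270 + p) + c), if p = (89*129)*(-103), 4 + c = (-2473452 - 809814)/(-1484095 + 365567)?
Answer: -332998648672/1784330210150771777 - 312776221696*I*sqrt(5704813)/1784330210150771777 ≈ -1.8662e-7 - 0.00041868*I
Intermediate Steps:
c = -595423/559264 (c = -4 + (-2473452 - 809814)/(-1484095 + 365567) = -4 - 3283266/(-1118528) = -4 - 3283266*(-1/1118528) = -4 + 1641633/559264 = -595423/559264 ≈ -1.0647)
p = -1182543 (p = 11481*(-103) = -1182543)
1/(sqrt(-4522270 + p) + c) = 1/(sqrt(-4522270 - 1182543) - 595423/559264) = 1/(sqrt(-5704813) - 595423/559264) = 1/(I*sqrt(5704813) - 595423/559264) = 1/(-595423/559264 + I*sqrt(5704813))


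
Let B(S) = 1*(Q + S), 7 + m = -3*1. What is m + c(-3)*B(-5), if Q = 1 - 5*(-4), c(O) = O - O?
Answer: -10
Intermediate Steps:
c(O) = 0
m = -10 (m = -7 - 3*1 = -7 - 3 = -10)
Q = 21 (Q = 1 + 20 = 21)
B(S) = 21 + S (B(S) = 1*(21 + S) = 21 + S)
m + c(-3)*B(-5) = -10 + 0*(21 - 5) = -10 + 0*16 = -10 + 0 = -10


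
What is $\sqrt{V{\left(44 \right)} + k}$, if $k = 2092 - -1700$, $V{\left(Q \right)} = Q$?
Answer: $2 \sqrt{959} \approx 61.935$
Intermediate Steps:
$k = 3792$ ($k = 2092 + 1700 = 3792$)
$\sqrt{V{\left(44 \right)} + k} = \sqrt{44 + 3792} = \sqrt{3836} = 2 \sqrt{959}$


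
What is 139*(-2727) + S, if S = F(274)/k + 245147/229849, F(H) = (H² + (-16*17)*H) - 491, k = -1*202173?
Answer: -5871421191086481/15489753959 ≈ -3.7905e+5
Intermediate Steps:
k = -202173
F(H) = -491 + H² - 272*H (F(H) = (H² - 272*H) - 491 = -491 + H² - 272*H)
S = 16516334346/15489753959 (S = (-491 + 274² - 272*274)/(-202173) + 245147/229849 = (-491 + 75076 - 74528)*(-1/202173) + 245147*(1/229849) = 57*(-1/202173) + 245147/229849 = -19/67391 + 245147/229849 = 16516334346/15489753959 ≈ 1.0663)
139*(-2727) + S = 139*(-2727) + 16516334346/15489753959 = -379053 + 16516334346/15489753959 = -5871421191086481/15489753959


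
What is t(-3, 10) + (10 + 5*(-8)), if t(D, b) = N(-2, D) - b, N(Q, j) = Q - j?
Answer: -39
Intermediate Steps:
t(D, b) = -2 - D - b (t(D, b) = (-2 - D) - b = -2 - D - b)
t(-3, 10) + (10 + 5*(-8)) = (-2 - 1*(-3) - 1*10) + (10 + 5*(-8)) = (-2 + 3 - 10) + (10 - 40) = -9 - 30 = -39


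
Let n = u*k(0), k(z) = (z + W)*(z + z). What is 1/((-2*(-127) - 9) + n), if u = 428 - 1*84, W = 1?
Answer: 1/245 ≈ 0.0040816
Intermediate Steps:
u = 344 (u = 428 - 84 = 344)
k(z) = 2*z*(1 + z) (k(z) = (z + 1)*(z + z) = (1 + z)*(2*z) = 2*z*(1 + z))
n = 0 (n = 344*(2*0*(1 + 0)) = 344*(2*0*1) = 344*0 = 0)
1/((-2*(-127) - 9) + n) = 1/((-2*(-127) - 9) + 0) = 1/((254 - 9) + 0) = 1/(245 + 0) = 1/245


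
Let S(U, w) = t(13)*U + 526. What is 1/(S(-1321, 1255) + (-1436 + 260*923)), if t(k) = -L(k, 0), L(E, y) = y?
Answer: 1/239070 ≈ 4.1829e-6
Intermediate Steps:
t(k) = 0 (t(k) = -1*0 = 0)
S(U, w) = 526 (S(U, w) = 0*U + 526 = 0 + 526 = 526)
1/(S(-1321, 1255) + (-1436 + 260*923)) = 1/(526 + (-1436 + 260*923)) = 1/(526 + (-1436 + 239980)) = 1/(526 + 238544) = 1/239070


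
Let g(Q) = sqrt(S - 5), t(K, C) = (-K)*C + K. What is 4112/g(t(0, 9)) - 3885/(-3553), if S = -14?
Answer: 3885/3553 - 4112*I*sqrt(19)/19 ≈ 1.0934 - 943.36*I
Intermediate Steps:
t(K, C) = K - C*K (t(K, C) = -C*K + K = K - C*K)
g(Q) = I*sqrt(19) (g(Q) = sqrt(-14 - 5) = sqrt(-19) = I*sqrt(19))
4112/g(t(0, 9)) - 3885/(-3553) = 4112/((I*sqrt(19))) - 3885/(-3553) = 4112*(-I*sqrt(19)/19) - 3885*(-1/3553) = -4112*I*sqrt(19)/19 + 3885/3553 = 3885/3553 - 4112*I*sqrt(19)/19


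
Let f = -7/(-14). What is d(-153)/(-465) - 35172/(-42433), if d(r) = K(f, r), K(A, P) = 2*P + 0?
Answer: 9779826/6577115 ≈ 1.4869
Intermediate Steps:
f = ½ (f = -7*(-1/14) = ½ ≈ 0.50000)
K(A, P) = 2*P
d(r) = 2*r
d(-153)/(-465) - 35172/(-42433) = (2*(-153))/(-465) - 35172/(-42433) = -306*(-1/465) - 35172*(-1/42433) = 102/155 + 35172/42433 = 9779826/6577115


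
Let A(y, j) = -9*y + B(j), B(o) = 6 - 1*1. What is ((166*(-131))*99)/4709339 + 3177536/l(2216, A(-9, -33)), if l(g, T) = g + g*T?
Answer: 62711384398/3913460709 ≈ 16.025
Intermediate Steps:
B(o) = 5 (B(o) = 6 - 1 = 5)
A(y, j) = 5 - 9*y (A(y, j) = -9*y + 5 = 5 - 9*y)
l(g, T) = g + T*g
((166*(-131))*99)/4709339 + 3177536/l(2216, A(-9, -33)) = ((166*(-131))*99)/4709339 + 3177536/((2216*(1 + (5 - 9*(-9))))) = -21746*99*(1/4709339) + 3177536/((2216*(1 + (5 + 81)))) = -2152854*1/4709339 + 3177536/((2216*(1 + 86))) = -2152854/4709339 + 3177536/((2216*87)) = -2152854/4709339 + 3177536/192792 = -2152854/4709339 + 3177536*(1/192792) = -2152854/4709339 + 397192/24099 = 62711384398/3913460709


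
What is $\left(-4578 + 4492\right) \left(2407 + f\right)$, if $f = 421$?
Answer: $-243208$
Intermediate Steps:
$\left(-4578 + 4492\right) \left(2407 + f\right) = \left(-4578 + 4492\right) \left(2407 + 421\right) = \left(-86\right) 2828 = -243208$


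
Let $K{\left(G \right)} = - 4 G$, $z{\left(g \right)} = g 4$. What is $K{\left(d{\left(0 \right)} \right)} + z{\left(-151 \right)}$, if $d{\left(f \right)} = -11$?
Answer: $-560$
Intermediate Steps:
$z{\left(g \right)} = 4 g$
$K{\left(d{\left(0 \right)} \right)} + z{\left(-151 \right)} = \left(-4\right) \left(-11\right) + 4 \left(-151\right) = 44 - 604 = -560$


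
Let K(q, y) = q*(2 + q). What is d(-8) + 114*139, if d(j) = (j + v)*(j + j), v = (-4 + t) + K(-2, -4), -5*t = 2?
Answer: 80222/5 ≈ 16044.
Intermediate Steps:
t = -⅖ (t = -⅕*2 = -⅖ ≈ -0.40000)
v = -22/5 (v = (-4 - ⅖) - 2*(2 - 2) = -22/5 - 2*0 = -22/5 + 0 = -22/5 ≈ -4.4000)
d(j) = 2*j*(-22/5 + j) (d(j) = (j - 22/5)*(j + j) = (-22/5 + j)*(2*j) = 2*j*(-22/5 + j))
d(-8) + 114*139 = (⅖)*(-8)*(-22 + 5*(-8)) + 114*139 = (⅖)*(-8)*(-22 - 40) + 15846 = (⅖)*(-8)*(-62) + 15846 = 992/5 + 15846 = 80222/5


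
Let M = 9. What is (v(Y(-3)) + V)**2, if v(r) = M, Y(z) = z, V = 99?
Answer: 11664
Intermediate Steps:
v(r) = 9
(v(Y(-3)) + V)**2 = (9 + 99)**2 = 108**2 = 11664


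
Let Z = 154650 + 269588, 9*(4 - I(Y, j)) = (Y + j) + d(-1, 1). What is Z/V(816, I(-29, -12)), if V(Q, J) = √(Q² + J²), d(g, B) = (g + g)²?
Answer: 3818142*√53939665/53939665 ≈ 519.87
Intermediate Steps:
d(g, B) = 4*g² (d(g, B) = (2*g)² = 4*g²)
I(Y, j) = 32/9 - Y/9 - j/9 (I(Y, j) = 4 - ((Y + j) + 4*(-1)²)/9 = 4 - ((Y + j) + 4*1)/9 = 4 - ((Y + j) + 4)/9 = 4 - (4 + Y + j)/9 = 4 + (-4/9 - Y/9 - j/9) = 32/9 - Y/9 - j/9)
V(Q, J) = √(J² + Q²)
Z = 424238
Z/V(816, I(-29, -12)) = 424238/(√((32/9 - ⅑*(-29) - ⅑*(-12))² + 816²)) = 424238/(√((32/9 + 29/9 + 4/3)² + 665856)) = 424238/(√((73/9)² + 665856)) = 424238/(√(5329/81 + 665856)) = 424238/(√(53939665/81)) = 424238/((√53939665/9)) = 424238*(9*√53939665/53939665) = 3818142*√53939665/53939665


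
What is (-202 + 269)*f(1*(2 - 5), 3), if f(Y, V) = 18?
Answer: 1206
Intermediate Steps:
(-202 + 269)*f(1*(2 - 5), 3) = (-202 + 269)*18 = 67*18 = 1206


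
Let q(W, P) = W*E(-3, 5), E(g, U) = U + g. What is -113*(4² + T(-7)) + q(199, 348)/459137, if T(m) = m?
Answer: -466941931/459137 ≈ -1017.0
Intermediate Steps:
q(W, P) = 2*W (q(W, P) = W*(5 - 3) = W*2 = 2*W)
-113*(4² + T(-7)) + q(199, 348)/459137 = -113*(4² - 7) + (2*199)/459137 = -113*(16 - 7) + 398*(1/459137) = -113*9 + 398/459137 = -1017 + 398/459137 = -466941931/459137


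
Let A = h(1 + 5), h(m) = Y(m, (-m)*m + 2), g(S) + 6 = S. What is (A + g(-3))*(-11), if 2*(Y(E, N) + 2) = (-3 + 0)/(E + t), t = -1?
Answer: 1243/10 ≈ 124.30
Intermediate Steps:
g(S) = -6 + S
Y(E, N) = -2 - 3/(2*(-1 + E)) (Y(E, N) = -2 + ((-3 + 0)/(E - 1))/2 = -2 + (-3/(-1 + E))/2 = -2 - 3/(2*(-1 + E)))
h(m) = (1 - 4*m)/(2*(-1 + m))
A = -23/10 (A = (1 - 4*(1 + 5))/(2*(-1 + (1 + 5))) = (1 - 4*6)/(2*(-1 + 6)) = (½)*(1 - 24)/5 = (½)*(⅕)*(-23) = -23/10 ≈ -2.3000)
(A + g(-3))*(-11) = (-23/10 + (-6 - 3))*(-11) = (-23/10 - 9)*(-11) = -113/10*(-11) = 1243/10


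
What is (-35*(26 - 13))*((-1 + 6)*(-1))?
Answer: 2275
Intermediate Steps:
(-35*(26 - 13))*((-1 + 6)*(-1)) = (-35*13)*(5*(-1)) = -455*(-5) = 2275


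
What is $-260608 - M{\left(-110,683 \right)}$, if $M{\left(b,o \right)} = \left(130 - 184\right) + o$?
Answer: $-261237$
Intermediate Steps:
$M{\left(b,o \right)} = -54 + o$
$-260608 - M{\left(-110,683 \right)} = -260608 - \left(-54 + 683\right) = -260608 - 629 = -261237$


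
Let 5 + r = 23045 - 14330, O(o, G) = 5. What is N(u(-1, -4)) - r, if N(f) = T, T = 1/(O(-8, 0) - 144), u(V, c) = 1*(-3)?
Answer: -1210691/139 ≈ -8710.0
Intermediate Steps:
r = 8710 (r = -5 + (23045 - 14330) = -5 + 8715 = 8710)
u(V, c) = -3
T = -1/139 (T = 1/(5 - 144) = 1/(-139) = -1/139 ≈ -0.0071942)
N(f) = -1/139
N(u(-1, -4)) - r = -1/139 - 1*8710 = -1/139 - 8710 = -1210691/139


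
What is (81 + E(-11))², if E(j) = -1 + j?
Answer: 4761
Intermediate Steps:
(81 + E(-11))² = (81 + (-1 - 11))² = (81 - 12)² = 69² = 4761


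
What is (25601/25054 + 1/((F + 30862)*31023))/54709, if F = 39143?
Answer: 55599358734169/2976793457187907890 ≈ 1.8678e-5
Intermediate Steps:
(25601/25054 + 1/((F + 30862)*31023))/54709 = (25601/25054 + 1/((39143 + 30862)*31023))/54709 = (25601*(1/25054) + (1/31023)/70005)*(1/54709) = (25601/25054 + (1/70005)*(1/31023))*(1/54709) = (25601/25054 + 1/2171765115)*(1/54709) = (55599358734169/54411403191210)*(1/54709) = 55599358734169/2976793457187907890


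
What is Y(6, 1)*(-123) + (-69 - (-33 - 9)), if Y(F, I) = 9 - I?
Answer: -1011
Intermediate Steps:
Y(6, 1)*(-123) + (-69 - (-33 - 9)) = (9 - 1*1)*(-123) + (-69 - (-33 - 9)) = (9 - 1)*(-123) + (-69 - 1*(-42)) = 8*(-123) + (-69 + 42) = -984 - 27 = -1011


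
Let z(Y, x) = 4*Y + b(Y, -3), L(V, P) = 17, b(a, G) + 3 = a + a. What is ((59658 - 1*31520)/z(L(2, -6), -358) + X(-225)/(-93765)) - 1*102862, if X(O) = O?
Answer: -5770923065/56259 ≈ -1.0258e+5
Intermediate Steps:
b(a, G) = -3 + 2*a (b(a, G) = -3 + (a + a) = -3 + 2*a)
z(Y, x) = -3 + 6*Y (z(Y, x) = 4*Y + (-3 + 2*Y) = -3 + 6*Y)
((59658 - 1*31520)/z(L(2, -6), -358) + X(-225)/(-93765)) - 1*102862 = ((59658 - 1*31520)/(-3 + 6*17) - 225/(-93765)) - 1*102862 = ((59658 - 31520)/(-3 + 102) - 225*(-1/93765)) - 102862 = (28138/99 + 15/6251) - 102862 = (28138*(1/99) + 15/6251) - 102862 = (2558/9 + 15/6251) - 102862 = 15990193/56259 - 102862 = -5770923065/56259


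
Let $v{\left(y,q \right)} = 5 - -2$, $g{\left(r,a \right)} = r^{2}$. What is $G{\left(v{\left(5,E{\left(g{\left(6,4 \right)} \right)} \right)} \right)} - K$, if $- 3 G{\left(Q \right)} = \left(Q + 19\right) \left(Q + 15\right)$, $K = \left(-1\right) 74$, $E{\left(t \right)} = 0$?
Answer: $- \frac{350}{3} \approx -116.67$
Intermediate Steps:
$K = -74$
$v{\left(y,q \right)} = 7$ ($v{\left(y,q \right)} = 5 + 2 = 7$)
$G{\left(Q \right)} = - \frac{\left(15 + Q\right) \left(19 + Q\right)}{3}$ ($G{\left(Q \right)} = - \frac{\left(Q + 19\right) \left(Q + 15\right)}{3} = - \frac{\left(19 + Q\right) \left(15 + Q\right)}{3} = - \frac{\left(15 + Q\right) \left(19 + Q\right)}{3}$)
$G{\left(v{\left(5,E{\left(g{\left(6,4 \right)} \right)} \right)} \right)} - K = \left(-95 - \frac{238}{3} - \frac{7^{2}}{3}\right) - -74 = \left(-95 - \frac{238}{3} - \frac{49}{3}\right) + 74 = - \frac{572}{3} + 74 = - \frac{350}{3}$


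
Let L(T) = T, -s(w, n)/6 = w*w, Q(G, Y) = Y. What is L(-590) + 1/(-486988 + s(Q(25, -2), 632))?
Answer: -287337081/487012 ≈ -590.00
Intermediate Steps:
s(w, n) = -6*w² (s(w, n) = -6*w*w = -6*w²)
L(-590) + 1/(-486988 + s(Q(25, -2), 632)) = -590 + 1/(-486988 - 6*(-2)²) = -590 + 1/(-486988 - 6*4) = -590 + 1/(-486988 - 24) = -590 + 1/(-487012) = -590 - 1/487012 = -287337081/487012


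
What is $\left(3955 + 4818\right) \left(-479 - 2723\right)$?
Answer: $-28091146$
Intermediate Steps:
$\left(3955 + 4818\right) \left(-479 - 2723\right) = 8773 \left(-3202\right) = -28091146$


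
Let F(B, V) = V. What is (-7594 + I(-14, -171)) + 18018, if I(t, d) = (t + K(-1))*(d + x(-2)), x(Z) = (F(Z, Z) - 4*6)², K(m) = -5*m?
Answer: 5879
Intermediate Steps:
x(Z) = (-24 + Z)² (x(Z) = (Z - 4*6)² = (Z - 24)² = (-24 + Z)²)
I(t, d) = (5 + t)*(676 + d) (I(t, d) = (t - 5*(-1))*(d + (-24 - 2)²) = (t + 5)*(d + (-26)²) = (5 + t)*(d + 676) = (5 + t)*(676 + d))
(-7594 + I(-14, -171)) + 18018 = (-7594 + (3380 + 5*(-171) + 676*(-14) - 171*(-14))) + 18018 = (-7594 + (3380 - 855 - 9464 + 2394)) + 18018 = (-7594 - 4545) + 18018 = -12139 + 18018 = 5879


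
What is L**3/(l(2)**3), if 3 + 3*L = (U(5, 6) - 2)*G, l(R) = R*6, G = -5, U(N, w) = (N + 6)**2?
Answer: -26730899/5832 ≈ -4583.5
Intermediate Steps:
U(N, w) = (6 + N)**2
l(R) = 6*R
L = -598/3 (L = -1 + (((6 + 5)**2 - 2)*(-5))/3 = -1 + ((11**2 - 2)*(-5))/3 = -1 + ((121 - 2)*(-5))/3 = -1 + (119*(-5))/3 = -1 + (1/3)*(-595) = -1 - 595/3 = -598/3 ≈ -199.33)
L**3/(l(2)**3) = (-598/3)**3/((6*2)**3) = -213847192/(27*(12**3)) = -213847192/27/1728 = -213847192/27*1/1728 = -26730899/5832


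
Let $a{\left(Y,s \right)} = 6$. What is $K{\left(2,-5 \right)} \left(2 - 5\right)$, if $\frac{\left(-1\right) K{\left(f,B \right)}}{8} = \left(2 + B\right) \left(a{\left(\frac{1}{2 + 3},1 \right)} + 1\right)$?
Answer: $-504$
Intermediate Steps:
$K{\left(f,B \right)} = -112 - 56 B$ ($K{\left(f,B \right)} = - 8 \left(2 + B\right) \left(6 + 1\right) = - 8 \left(2 + B\right) 7 = - 8 \left(14 + 7 B\right) = -112 - 56 B$)
$K{\left(2,-5 \right)} \left(2 - 5\right) = \left(-112 - -280\right) \left(2 - 5\right) = \left(-112 + 280\right) \left(-3\right) = 168 \left(-3\right) = -504$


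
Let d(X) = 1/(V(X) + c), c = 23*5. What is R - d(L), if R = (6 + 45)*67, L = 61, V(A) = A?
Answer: 601391/176 ≈ 3417.0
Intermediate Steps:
c = 115
R = 3417 (R = 51*67 = 3417)
d(X) = 1/(115 + X) (d(X) = 1/(X + 115) = 1/(115 + X))
R - d(L) = 3417 - 1/(115 + 61) = 3417 - 1/176 = 601391/176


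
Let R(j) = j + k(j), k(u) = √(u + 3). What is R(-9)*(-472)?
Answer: 4248 - 472*I*√6 ≈ 4248.0 - 1156.2*I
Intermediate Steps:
k(u) = √(3 + u)
R(j) = j + √(3 + j)
R(-9)*(-472) = (-9 + √(3 - 9))*(-472) = (-9 + √(-6))*(-472) = (-9 + I*√6)*(-472) = 4248 - 472*I*√6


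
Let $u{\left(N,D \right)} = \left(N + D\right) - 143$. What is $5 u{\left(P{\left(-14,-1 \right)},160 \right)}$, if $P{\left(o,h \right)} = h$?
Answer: $80$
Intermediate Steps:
$u{\left(N,D \right)} = -143 + D + N$ ($u{\left(N,D \right)} = \left(D + N\right) - 143 = -143 + D + N$)
$5 u{\left(P{\left(-14,-1 \right)},160 \right)} = 5 \left(-143 + 160 - 1\right) = 5 \cdot 16 = 80$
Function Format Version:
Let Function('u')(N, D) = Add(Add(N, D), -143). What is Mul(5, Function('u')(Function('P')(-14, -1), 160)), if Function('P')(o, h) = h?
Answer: 80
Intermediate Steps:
Function('u')(N, D) = Add(-143, D, N) (Function('u')(N, D) = Add(Add(D, N), -143) = Add(-143, D, N))
Mul(5, Function('u')(Function('P')(-14, -1), 160)) = Mul(5, Add(-143, 160, -1)) = Mul(5, 16) = 80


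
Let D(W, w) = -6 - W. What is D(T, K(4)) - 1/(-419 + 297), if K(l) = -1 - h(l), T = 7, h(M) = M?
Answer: -1585/122 ≈ -12.992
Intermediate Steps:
K(l) = -1 - l
D(T, K(4)) - 1/(-419 + 297) = (-6 - 1*7) - 1/(-419 + 297) = (-6 - 7) - 1/(-122) = -13 - 1*(-1/122) = -13 + 1/122 = -1585/122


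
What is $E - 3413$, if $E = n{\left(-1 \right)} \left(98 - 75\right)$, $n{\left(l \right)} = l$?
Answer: $-3436$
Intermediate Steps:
$E = -23$ ($E = - (98 - 75) = \left(-1\right) 23 = -23$)
$E - 3413 = -23 - 3413 = -3436$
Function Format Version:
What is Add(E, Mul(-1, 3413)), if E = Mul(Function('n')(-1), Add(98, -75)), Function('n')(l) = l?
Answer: -3436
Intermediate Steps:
E = -23 (E = Mul(-1, Add(98, -75)) = Mul(-1, 23) = -23)
Add(E, Mul(-1, 3413)) = Add(-23, Mul(-1, 3413)) = Add(-23, -3413) = -3436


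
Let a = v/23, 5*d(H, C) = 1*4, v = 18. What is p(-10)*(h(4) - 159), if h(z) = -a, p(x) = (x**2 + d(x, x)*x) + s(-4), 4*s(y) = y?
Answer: -334425/23 ≈ -14540.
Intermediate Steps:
s(y) = y/4
d(H, C) = 4/5 (d(H, C) = (1*4)/5 = (1/5)*4 = 4/5)
a = 18/23 ≈ 0.78261
p(x) = -1 + x**2 + 4*x/5 (p(x) = (x**2 + 4*x/5) + (1/4)*(-4) = (x**2 + 4*x/5) - 1 = -1 + x**2 + 4*x/5)
h(z) = -18/23 (h(z) = -1*18/23 = -18/23)
p(-10)*(h(4) - 159) = (-1 + (-10)**2 + (4/5)*(-10))*(-18/23 - 159) = (-1 + 100 - 8)*(-3675/23) = 91*(-3675/23) = -334425/23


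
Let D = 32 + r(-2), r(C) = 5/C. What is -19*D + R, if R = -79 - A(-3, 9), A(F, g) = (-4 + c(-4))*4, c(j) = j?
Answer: -1215/2 ≈ -607.50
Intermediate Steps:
A(F, g) = -32 (A(F, g) = (-4 - 4)*4 = -8*4 = -32)
D = 59/2 (D = 32 + 5/(-2) = 32 + 5*(-½) = 32 - 5/2 = 59/2 ≈ 29.500)
R = -47 (R = -79 - 1*(-32) = -79 + 32 = -47)
-19*D + R = -19*59/2 - 47 = -1121/2 - 47 = -1215/2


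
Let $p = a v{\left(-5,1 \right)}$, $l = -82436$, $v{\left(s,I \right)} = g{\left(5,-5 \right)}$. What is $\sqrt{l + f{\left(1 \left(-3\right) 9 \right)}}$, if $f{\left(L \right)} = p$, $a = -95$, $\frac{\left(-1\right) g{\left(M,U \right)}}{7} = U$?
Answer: $3 i \sqrt{9529} \approx 292.85 i$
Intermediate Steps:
$g{\left(M,U \right)} = - 7 U$
$v{\left(s,I \right)} = 35$ ($v{\left(s,I \right)} = \left(-7\right) \left(-5\right) = 35$)
$p = -3325$ ($p = \left(-95\right) 35 = -3325$)
$f{\left(L \right)} = -3325$
$\sqrt{l + f{\left(1 \left(-3\right) 9 \right)}} = \sqrt{-82436 - 3325} = \sqrt{-85761} = 3 i \sqrt{9529}$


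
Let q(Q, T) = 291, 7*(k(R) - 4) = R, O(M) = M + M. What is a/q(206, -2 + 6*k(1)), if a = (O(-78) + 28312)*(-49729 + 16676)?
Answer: -930640268/291 ≈ -3.1981e+6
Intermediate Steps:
O(M) = 2*M
a = -930640268 (a = (2*(-78) + 28312)*(-49729 + 16676) = (-156 + 28312)*(-33053) = 28156*(-33053) = -930640268)
k(R) = 4 + R/7
a/q(206, -2 + 6*k(1)) = -930640268/291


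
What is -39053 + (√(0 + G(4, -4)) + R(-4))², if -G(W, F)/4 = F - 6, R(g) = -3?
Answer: -39004 - 12*√10 ≈ -39042.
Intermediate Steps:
G(W, F) = 24 - 4*F (G(W, F) = -4*(F - 6) = -4*(-6 + F) = 24 - 4*F)
-39053 + (√(0 + G(4, -4)) + R(-4))² = -39053 + (√(0 + (24 - 4*(-4))) - 3)² = -39053 + (√(0 + (24 + 16)) - 3)² = -39053 + (√(0 + 40) - 3)² = -39053 + (√40 - 3)² = -39053 + (2*√10 - 3)² = -39053 + (-3 + 2*√10)²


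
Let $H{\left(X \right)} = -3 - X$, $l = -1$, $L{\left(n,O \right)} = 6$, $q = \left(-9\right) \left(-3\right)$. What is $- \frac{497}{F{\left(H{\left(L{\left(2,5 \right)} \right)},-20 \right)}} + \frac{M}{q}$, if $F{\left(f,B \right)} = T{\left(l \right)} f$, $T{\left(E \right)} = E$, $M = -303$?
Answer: $- \frac{598}{9} \approx -66.444$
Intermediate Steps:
$q = 27$
$F{\left(f,B \right)} = - f$
$- \frac{497}{F{\left(H{\left(L{\left(2,5 \right)} \right)},-20 \right)}} + \frac{M}{q} = - \frac{497}{\left(-1\right) \left(-3 - 6\right)} - \frac{303}{27} = - \frac{497}{\left(-1\right) \left(-3 - 6\right)} - \frac{101}{9} = - \frac{497}{\left(-1\right) \left(-9\right)} - \frac{101}{9} = - \frac{497}{9} - \frac{101}{9} = - \frac{598}{9}$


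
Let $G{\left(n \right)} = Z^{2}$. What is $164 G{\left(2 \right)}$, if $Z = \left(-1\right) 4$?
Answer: $2624$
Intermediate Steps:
$Z = -4$
$G{\left(n \right)} = 16$ ($G{\left(n \right)} = \left(-4\right)^{2} = 16$)
$164 G{\left(2 \right)} = 164 \cdot 16 = 2624$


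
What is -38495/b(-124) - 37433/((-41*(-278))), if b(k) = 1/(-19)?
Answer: 203329677/278 ≈ 7.3140e+5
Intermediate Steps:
b(k) = -1/19
-38495/b(-124) - 37433/((-41*(-278))) = -38495/(-1/19) - 37433/((-41*(-278))) = -38495*(-19) - 37433/11398 = 731405 - 37433*1/11398 = 731405 - 913/278 = 203329677/278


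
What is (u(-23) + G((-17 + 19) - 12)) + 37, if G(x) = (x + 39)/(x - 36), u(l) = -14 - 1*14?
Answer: 385/46 ≈ 8.3696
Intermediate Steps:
u(l) = -28 (u(l) = -14 - 14 = -28)
G(x) = (39 + x)/(-36 + x)
(u(-23) + G((-17 + 19) - 12)) + 37 = (-28 + (39 + ((-17 + 19) - 12))/(-36 + ((-17 + 19) - 12))) + 37 = (-28 + (39 + (2 - 12))/(-36 + (2 - 12))) + 37 = (-28 + (39 - 10)/(-36 - 10)) + 37 = (-28 + 29/(-46)) + 37 = (-28 - 1/46*29) + 37 = (-28 - 29/46) + 37 = -1317/46 + 37 = 385/46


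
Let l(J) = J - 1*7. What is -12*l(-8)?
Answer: 180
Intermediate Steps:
l(J) = -7 + J (l(J) = J - 7 = -7 + J)
-12*l(-8) = -12*(-7 - 8) = -12*(-15) = 180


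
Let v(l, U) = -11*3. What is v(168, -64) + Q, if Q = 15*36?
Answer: 507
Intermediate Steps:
v(l, U) = -33
Q = 540
v(168, -64) + Q = -33 + 540 = 507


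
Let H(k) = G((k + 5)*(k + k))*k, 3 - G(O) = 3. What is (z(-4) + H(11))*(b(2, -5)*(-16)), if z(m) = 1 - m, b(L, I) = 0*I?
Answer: 0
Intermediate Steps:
b(L, I) = 0
G(O) = 0 (G(O) = 3 - 1*3 = 3 - 3 = 0)
H(k) = 0 (H(k) = 0*k = 0)
(z(-4) + H(11))*(b(2, -5)*(-16)) = ((1 - 1*(-4)) + 0)*(0*(-16)) = ((1 + 4) + 0)*0 = (5 + 0)*0 = 5*0 = 0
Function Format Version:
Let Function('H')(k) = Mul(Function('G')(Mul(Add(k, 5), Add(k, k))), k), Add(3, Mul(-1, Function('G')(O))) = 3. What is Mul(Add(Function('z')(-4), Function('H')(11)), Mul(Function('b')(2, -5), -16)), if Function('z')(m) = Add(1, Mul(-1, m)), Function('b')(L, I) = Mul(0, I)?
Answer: 0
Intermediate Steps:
Function('b')(L, I) = 0
Function('G')(O) = 0 (Function('G')(O) = Add(3, Mul(-1, 3)) = Add(3, -3) = 0)
Function('H')(k) = 0 (Function('H')(k) = Mul(0, k) = 0)
Mul(Add(Function('z')(-4), Function('H')(11)), Mul(Function('b')(2, -5), -16)) = Mul(Add(Add(1, Mul(-1, -4)), 0), Mul(0, -16)) = Mul(Add(Add(1, 4), 0), 0) = Mul(Add(5, 0), 0) = Mul(5, 0) = 0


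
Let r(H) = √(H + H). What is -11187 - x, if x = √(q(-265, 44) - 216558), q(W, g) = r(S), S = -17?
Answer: -11187 - √(-216558 + I*√34) ≈ -11187.0 - 465.36*I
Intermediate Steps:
r(H) = √2*√H (r(H) = √(2*H) = √2*√H)
q(W, g) = I*√34 (q(W, g) = √2*√(-17) = √2*(I*√17) = I*√34)
x = √(-216558 + I*√34) (x = √(I*√34 - 216558) = √(-216558 + I*√34) ≈ 0.006 + 465.36*I)
-11187 - x = -11187 - √(-216558 + I*√34)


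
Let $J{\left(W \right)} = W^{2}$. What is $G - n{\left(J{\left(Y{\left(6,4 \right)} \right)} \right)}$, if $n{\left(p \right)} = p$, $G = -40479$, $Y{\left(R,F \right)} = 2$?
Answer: $-40483$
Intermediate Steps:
$G - n{\left(J{\left(Y{\left(6,4 \right)} \right)} \right)} = -40479 - 2^{2} = -40479 - 4 = -40483$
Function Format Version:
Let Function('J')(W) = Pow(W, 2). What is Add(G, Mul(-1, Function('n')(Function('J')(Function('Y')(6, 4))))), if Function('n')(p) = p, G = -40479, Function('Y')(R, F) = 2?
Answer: -40483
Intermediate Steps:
Add(G, Mul(-1, Function('n')(Function('J')(Function('Y')(6, 4))))) = Add(-40479, Mul(-1, Pow(2, 2))) = Add(-40479, Mul(-1, 4)) = Add(-40479, -4) = -40483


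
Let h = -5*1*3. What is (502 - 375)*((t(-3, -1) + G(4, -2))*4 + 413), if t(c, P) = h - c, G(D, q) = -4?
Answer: 44323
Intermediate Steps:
h = -15 (h = -5*3 = -15)
t(c, P) = -15 - c
(502 - 375)*((t(-3, -1) + G(4, -2))*4 + 413) = (502 - 375)*(((-15 - 1*(-3)) - 4)*4 + 413) = 127*(((-15 + 3) - 4)*4 + 413) = 127*((-12 - 4)*4 + 413) = 127*(-16*4 + 413) = 127*(-64 + 413) = 127*349 = 44323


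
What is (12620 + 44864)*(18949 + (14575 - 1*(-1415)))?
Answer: 2008433476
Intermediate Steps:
(12620 + 44864)*(18949 + (14575 - 1*(-1415))) = 57484*(18949 + (14575 + 1415)) = 57484*(18949 + 15990) = 57484*34939 = 2008433476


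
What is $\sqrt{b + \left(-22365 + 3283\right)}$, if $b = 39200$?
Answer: $\sqrt{20118} \approx 141.84$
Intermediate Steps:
$\sqrt{b + \left(-22365 + 3283\right)} = \sqrt{39200 + \left(-22365 + 3283\right)} = \sqrt{39200 - 19082} = \sqrt{20118}$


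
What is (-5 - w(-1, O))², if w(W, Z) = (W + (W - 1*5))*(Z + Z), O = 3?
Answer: 1369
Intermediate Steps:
w(W, Z) = 2*Z*(-5 + 2*W) (w(W, Z) = (W + (W - 5))*(2*Z) = (W + (-5 + W))*(2*Z) = (-5 + 2*W)*(2*Z) = 2*Z*(-5 + 2*W))
(-5 - w(-1, O))² = (-5 - 2*3*(-5 + 2*(-1)))² = (-5 - 2*3*(-5 - 2))² = (-5 - 2*3*(-7))² = (-5 - 1*(-42))² = (-5 + 42)² = 37² = 1369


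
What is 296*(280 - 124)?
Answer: 46176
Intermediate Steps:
296*(280 - 124) = 296*156 = 46176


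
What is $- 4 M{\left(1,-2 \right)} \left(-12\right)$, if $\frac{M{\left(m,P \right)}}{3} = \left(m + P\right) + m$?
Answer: $0$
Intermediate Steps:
$M{\left(m,P \right)} = 3 P + 6 m$ ($M{\left(m,P \right)} = 3 \left(\left(m + P\right) + m\right) = 3 \left(\left(P + m\right) + m\right) = 3 \left(P + 2 m\right) = 3 P + 6 m$)
$- 4 M{\left(1,-2 \right)} \left(-12\right) = - 4 \left(3 \left(-2\right) + 6 \cdot 1\right) \left(-12\right) = - 4 \left(-6 + 6\right) \left(-12\right) = \left(-4\right) 0 \left(-12\right) = 0 \left(-12\right) = 0$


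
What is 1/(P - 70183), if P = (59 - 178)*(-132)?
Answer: -1/54475 ≈ -1.8357e-5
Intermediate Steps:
P = 15708 (P = -119*(-132) = 15708)
1/(P - 70183) = 1/(15708 - 70183) = 1/(-54475) = -1/54475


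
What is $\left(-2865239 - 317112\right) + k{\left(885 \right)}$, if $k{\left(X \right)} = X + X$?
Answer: $-3180581$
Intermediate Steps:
$k{\left(X \right)} = 2 X$
$\left(-2865239 - 317112\right) + k{\left(885 \right)} = \left(-2865239 - 317112\right) + 2 \cdot 885 = -3182351 + 1770 = -3180581$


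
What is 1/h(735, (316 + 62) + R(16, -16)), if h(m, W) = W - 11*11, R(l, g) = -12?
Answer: 1/245 ≈ 0.0040816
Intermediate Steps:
h(m, W) = -121 + W (h(m, W) = W - 1*121 = W - 121 = -121 + W)
1/h(735, (316 + 62) + R(16, -16)) = 1/(-121 + ((316 + 62) - 12)) = 1/(-121 + (378 - 12)) = 1/(-121 + 366) = 1/245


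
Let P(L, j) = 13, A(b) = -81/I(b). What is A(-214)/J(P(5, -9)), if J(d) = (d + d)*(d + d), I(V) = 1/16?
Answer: -324/169 ≈ -1.9172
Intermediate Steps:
I(V) = 1/16
A(b) = -1296 (A(b) = -81/1/16 = -81*16 = -1296)
J(d) = 4*d**2 (J(d) = (2*d)*(2*d) = 4*d**2)
A(-214)/J(P(5, -9)) = -1296/(4*13**2) = -1296/(4*169) = -1296/676 = -1296*1/676 = -324/169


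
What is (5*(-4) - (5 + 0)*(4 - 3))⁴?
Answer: 390625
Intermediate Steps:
(5*(-4) - (5 + 0)*(4 - 3))⁴ = (-20 - 5)⁴ = (-25)⁴ = 390625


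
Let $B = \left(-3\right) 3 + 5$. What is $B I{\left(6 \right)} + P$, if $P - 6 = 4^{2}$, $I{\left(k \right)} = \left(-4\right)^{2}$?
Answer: $-42$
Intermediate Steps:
$I{\left(k \right)} = 16$
$B = -4$ ($B = -9 + 5 = -4$)
$P = 22$ ($P = 6 + 4^{2} = 6 + 16 = 22$)
$B I{\left(6 \right)} + P = \left(-4\right) 16 + 22 = -64 + 22 = -42$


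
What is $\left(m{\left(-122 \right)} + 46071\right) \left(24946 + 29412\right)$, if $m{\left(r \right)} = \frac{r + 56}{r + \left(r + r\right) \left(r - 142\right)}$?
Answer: $\frac{80506611712632}{32147} \approx 2.5043 \cdot 10^{9}$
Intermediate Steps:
$m{\left(r \right)} = \frac{56 + r}{r + 2 r \left(-142 + r\right)}$
$\left(m{\left(-122 \right)} + 46071\right) \left(24946 + 29412\right) = \left(\frac{56 - 122}{\left(-122\right) \left(-283 + 2 \left(-122\right)\right)} + 46071\right) \left(24946 + 29412\right) = \left(\left(- \frac{1}{122}\right) \frac{1}{-283 - 244} \left(-66\right) + 46071\right) 54358 = \left(\left(- \frac{1}{122}\right) \frac{1}{-527} \left(-66\right) + 46071\right) 54358 = \left(\left(- \frac{1}{122}\right) \left(- \frac{1}{527}\right) \left(-66\right) + 46071\right) 54358 = \left(- \frac{33}{32147} + 46071\right) 54358 = \frac{1481044404}{32147} \cdot 54358 = \frac{80506611712632}{32147}$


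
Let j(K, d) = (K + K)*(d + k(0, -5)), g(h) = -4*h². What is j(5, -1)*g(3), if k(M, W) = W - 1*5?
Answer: 3960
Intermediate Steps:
k(M, W) = -5 + W (k(M, W) = W - 5 = -5 + W)
j(K, d) = 2*K*(-10 + d) (j(K, d) = (K + K)*(d + (-5 - 5)) = (2*K)*(d - 10) = (2*K)*(-10 + d) = 2*K*(-10 + d))
j(5, -1)*g(3) = (2*5*(-10 - 1))*(-4*3²) = (2*5*(-11))*(-4*9) = -110*(-36) = 3960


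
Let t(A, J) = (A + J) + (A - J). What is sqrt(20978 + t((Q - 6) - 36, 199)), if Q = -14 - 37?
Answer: 2*sqrt(5198) ≈ 144.19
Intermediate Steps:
Q = -51
t(A, J) = 2*A
sqrt(20978 + t((Q - 6) - 36, 199)) = sqrt(20978 + 2*((-51 - 6) - 36)) = sqrt(20978 + 2*(-57 - 36)) = sqrt(20978 + 2*(-93)) = sqrt(20978 - 186) = sqrt(20792) = 2*sqrt(5198)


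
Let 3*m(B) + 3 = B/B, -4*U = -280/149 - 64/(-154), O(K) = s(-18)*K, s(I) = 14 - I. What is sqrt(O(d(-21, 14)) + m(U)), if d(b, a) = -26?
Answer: I*sqrt(7494)/3 ≈ 28.856*I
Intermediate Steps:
O(K) = 32*K (O(K) = (14 - 1*(-18))*K = (14 + 18)*K = 32*K)
U = 4198/11473 (U = -(-280/149 - 64/(-154))/4 = -(-280*1/149 - 64*(-1/154))/4 = -(-280/149 + 32/77)/4 = -1/4*(-16792/11473) = 4198/11473 ≈ 0.36590)
m(B) = -2/3 (m(B) = -1 + (B/B)/3 = -1 + (1/3)*1 = -1 + 1/3 = -2/3)
sqrt(O(d(-21, 14)) + m(U)) = sqrt(32*(-26) - 2/3) = sqrt(-832 - 2/3) = sqrt(-2498/3) = I*sqrt(7494)/3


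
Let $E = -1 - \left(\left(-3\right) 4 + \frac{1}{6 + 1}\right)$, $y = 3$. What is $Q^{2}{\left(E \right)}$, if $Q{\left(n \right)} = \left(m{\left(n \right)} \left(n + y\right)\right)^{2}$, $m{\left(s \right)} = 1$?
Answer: $\frac{88529281}{2401} \approx 36872.0$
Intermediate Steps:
$E = \frac{76}{7}$ ($E = -1 - \left(-12 + \frac{1}{7}\right) = -1 - - \frac{83}{7} = -1 + \frac{83}{7} = \frac{76}{7} \approx 10.857$)
$Q{\left(n \right)} = \left(3 + n\right)^{2}$ ($Q{\left(n \right)} = \left(1 \left(n + 3\right)\right)^{2} = \left(1 \left(3 + n\right)\right)^{2} = \left(3 + n\right)^{2}$)
$Q^{2}{\left(E \right)} = \left(\left(3 + \frac{76}{7}\right)^{2}\right)^{2} = \left(\left(\frac{97}{7}\right)^{2}\right)^{2} = \left(\frac{9409}{49}\right)^{2} = \frac{88529281}{2401}$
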